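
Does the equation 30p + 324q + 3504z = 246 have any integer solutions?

yes

gcd(324, 30) = 6  (324 = 10*30 + 24, 30 = 1*24 + 6, 24 = 4*6).
gcd(6, 3504) = 6.
6 divides 246, so integer solutions exist.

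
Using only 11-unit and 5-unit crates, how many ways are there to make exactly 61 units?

1

Need nonnegative integers with 11j + 5k = 61.
gcd(11, 5) = 1, and 11·(1) + 5·(-2) = 1.
So (j₀, k₀) = (61, -122); general j = 61 + 5t, k = -122 - 11t.
j ≥ 0 ⇒ t ≥ -12; k ≥ 0 ⇒ t ≤ -12. That's 1 value of t.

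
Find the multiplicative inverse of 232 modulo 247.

gcd(247, 232) = 1  (247 = 1·232 + 15, 232 = 15·15 + 7, 15 = 2·7 + 1, 7 = 7·1).
Back-substituting, 232·(-33) + 247·(31) = 1.
So 232·-33 ≡ 1 (mod 247), and -33 mod 247 = 214.

214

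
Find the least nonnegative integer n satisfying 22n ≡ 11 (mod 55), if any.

gcd(55, 22) = 11.
11 divides 11, so solutions exist.
By Bézout, 22·(-2) + 55·(1) = 11.
So 22·(-2) ≡ 11 (mod 55); multiply by 1: n ≡ -2 (mod 5).
Smallest nonnegative: n = -2 mod 5 = 3.

3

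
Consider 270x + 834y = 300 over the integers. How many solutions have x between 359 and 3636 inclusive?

gcd(834, 270):
  834 = 3*270 + 24
  270 = 11*24 + 6
  24 = 4*6
so gcd(834, 270) = 6.
Back-substitute for Bézout coefficients:
  6 = 270 - 11*24
  ... = 270*(34) + 834*(-11)
Scale by 50: particular solution (1700, -550); reduce x mod 139: (32, -10).
General solution: x = 32 + 139t, y = -10 - 45t for integer t.
359 ≤ 32 + 139t ≤ 3636 gives t ∈ [3, 25], which is 23 values.

23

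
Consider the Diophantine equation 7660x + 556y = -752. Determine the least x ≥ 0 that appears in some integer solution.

gcd(7660, 556) = 4  (7660 = 13×556 + 432, 556 = 1×432 + 124, 432 = 3×124 + 60, 124 = 2×60 + 4, 60 = 15×4).
4 divides -752, so solutions exist.
Back-substituting, 7660×(-9) + 556×(124) = 4.
Scale by -752/4 = -188: (x₀, y₀) = (1692, -23312).
General solution: x = 1692 + 139t, y = -23312 - 1915t for integer t.
x ≥ 0: smallest is 1692 mod 139 = 24 (at t = -12), with y = -332.

24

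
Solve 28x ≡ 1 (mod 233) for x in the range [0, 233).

gcd(233, 28) = 1  (233 = 8·28 + 9, 28 = 3·9 + 1, 9 = 9·1).
Back-substituting, 28·(25) + 233·(-3) = 1.
So 28·25 ≡ 1 (mod 233), and 25 mod 233 = 25.

25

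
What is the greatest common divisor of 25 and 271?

gcd(271, 25) = 1  (271 = 10×25 + 21, 25 = 1×21 + 4, 21 = 5×4 + 1, 4 = 4×1).

1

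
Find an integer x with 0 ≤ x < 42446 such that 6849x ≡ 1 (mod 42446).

gcd(42446, 6849):
  42446 = 6·6849 + 1352
  6849 = 5·1352 + 89
  1352 = 15·89 + 17
  89 = 5·17 + 4
  17 = 4·4 + 1
  4 = 4·1
so gcd(42446, 6849) = 1.
Back-substitute for Bézout coefficients:
  1 = 17 - 4·4
  ... = 6849·(-10015) + 42446·(1616)
So 6849·-10015 ≡ 1 (mod 42446), and -10015 mod 42446 = 32431.

32431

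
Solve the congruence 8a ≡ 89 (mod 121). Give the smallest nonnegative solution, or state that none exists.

117

gcd(121, 8) = 1.
1 divides 89, so solutions exist.
By Bézout, 8·(-15) + 121·(1) = 1.
So 8·(-15) ≡ 1 (mod 121); multiply by 89: a ≡ -1335 (mod 121).
Smallest nonnegative: a = -1335 mod 121 = 117.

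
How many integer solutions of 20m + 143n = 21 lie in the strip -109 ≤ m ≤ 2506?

gcd(143, 20) = 1  (143 = 7*20 + 3, 20 = 6*3 + 2, 3 = 1*2 + 1, 2 = 2*1).
Back-substituting, 20*(-50) + 143*(7) = 1.
Scale by 21: particular solution (-1050, 147); reduce m mod 143: (94, -13).
General solution: m = 94 + 143t, n = -13 - 20t for integer t.
-109 ≤ 94 + 143t ≤ 2506 gives t ∈ [-1, 16], which is 18 values.

18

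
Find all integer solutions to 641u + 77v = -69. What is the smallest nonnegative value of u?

65

gcd(641, 77) = 1  (641 = 8*77 + 25, 77 = 3*25 + 2, 25 = 12*2 + 1, 2 = 2*1).
1 divides -69, so solutions exist.
Back-substituting, 641*(37) + 77*(-308) = 1.
Scale by -69/1 = -69: (u₀, v₀) = (-2553, 21252).
General solution: u = -2553 + 77t, v = 21252 - 641t for integer t.
u ≥ 0: smallest is -2553 mod 77 = 65 (at t = 34), with v = -542.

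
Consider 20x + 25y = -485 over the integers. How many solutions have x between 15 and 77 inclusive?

13

gcd(25, 20) = 5  (25 = 1*20 + 5, 20 = 4*5).
Back-substituting, 20*(-1) + 25*(1) = 5.
Scale by -97: particular solution (97, -97); reduce x mod 5: (2, -21).
General solution: x = 2 + 5t, y = -21 - 4t for integer t.
15 ≤ 2 + 5t ≤ 77 gives t ∈ [3, 15], which is 13 values.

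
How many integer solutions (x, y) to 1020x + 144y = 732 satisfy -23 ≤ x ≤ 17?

gcd(1020, 144) = 12.
By Bézout, 1020*(1) + 144*(-7) = 12.
Particular solution: (1, -2).
General solution: x = 1 + 12t, y = -2 - 85t for integer t.
-23 ≤ 1 + 12t ≤ 17 gives t ∈ [-2, 1], which is 4 values.

4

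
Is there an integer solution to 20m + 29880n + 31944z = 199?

no

gcd(29880, 20):
  29880 = 1494*20
so gcd(29880, 20) = 20.
gcd(20, 31944) = 4.
4 does not divide 199 (remainder 3), so no integer solutions.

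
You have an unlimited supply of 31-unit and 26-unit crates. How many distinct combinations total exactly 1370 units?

Need nonnegative integers with 31j + 26k = 1370.
gcd(31, 26) = 1, and 31·(-5) + 26·(6) = 1.
So (j₀, k₀) = (-6850, 8220); general j = -6850 + 26t, k = 8220 - 31t.
j ≥ 0 ⇒ t ≥ 264; k ≥ 0 ⇒ t ≤ 265. That's 2 values of t.

2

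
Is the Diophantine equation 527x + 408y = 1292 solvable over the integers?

gcd(527, 408) = 17  (527 = 1·408 + 119, 408 = 3·119 + 51, 119 = 2·51 + 17, 51 = 3·17).
17 divides 1292, so integer solutions exist.

yes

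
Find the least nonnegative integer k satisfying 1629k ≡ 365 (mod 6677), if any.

gcd(6677, 1629) = 1.
1 divides 365, so solutions exist.
By Bézout, 1629×(705) + 6677×(-172) = 1.
So 1629×(705) ≡ 1 (mod 6677); multiply by 365: k ≡ 257325 (mod 6677).
Smallest nonnegative: k = 257325 mod 6677 = 3599.

3599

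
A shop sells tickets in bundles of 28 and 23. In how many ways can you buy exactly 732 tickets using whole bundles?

1

Need nonnegative integers with 28j + 23k = 732.
gcd(28, 23) = 1, and 28·(-9) + 23·(11) = 1.
So (j₀, k₀) = (-6588, 8052); general j = -6588 + 23t, k = 8052 - 28t.
j ≥ 0 ⇒ t ≥ 287; k ≥ 0 ⇒ t ≤ 287. That's 1 value of t.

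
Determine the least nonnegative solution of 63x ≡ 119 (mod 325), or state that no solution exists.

gcd(325, 63) = 1.
1 divides 119, so solutions exist.
By Bézout, 63*(-98) + 325*(19) = 1.
So 63*(-98) ≡ 1 (mod 325); multiply by 119: x ≡ -11662 (mod 325).
Smallest nonnegative: x = -11662 mod 325 = 38.

38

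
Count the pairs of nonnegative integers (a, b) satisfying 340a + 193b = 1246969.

gcd(340, 193):
  340 = 1·193 + 147
  193 = 1·147 + 46
  147 = 3·46 + 9
  46 = 5·9 + 1
  9 = 9·1
so gcd(340, 193) = 1.
Back-substitute for Bézout coefficients:
  1 = 46 - 5·9
  ... = 340·(-21) + 193·(37)
Scale by 1246969: one solution is (-26186349, 46137853). Reduce a mod 193: (84, 6313).
General: a = 84 + 193t, b = 6313 - 340t.
a ≥ 0 ⇒ t ≥ 0; b ≥ 0 ⇒ t ≤ 18. So t ∈ [0, 18]: 19 solutions.

19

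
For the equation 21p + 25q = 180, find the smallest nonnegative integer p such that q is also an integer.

gcd(25, 21) = 1  (25 = 1×21 + 4, 21 = 5×4 + 1, 4 = 4×1).
1 divides 180, so solutions exist.
Back-substituting, 21×(6) + 25×(-5) = 1.
Scale by 180/1 = 180: (p₀, q₀) = (1080, -900).
General solution: p = 1080 + 25t, q = -900 - 21t for integer t.
p ≥ 0: smallest is 1080 mod 25 = 5 (at t = -43), with q = 3.

5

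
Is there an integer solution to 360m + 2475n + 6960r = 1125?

yes

gcd(2475, 360) = 45  (2475 = 6·360 + 315, 360 = 1·315 + 45, 315 = 7·45).
gcd(45, 6960) = 15.
15 divides 1125, so integer solutions exist.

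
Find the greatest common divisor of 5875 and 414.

gcd(5875, 414):
  5875 = 14*414 + 79
  414 = 5*79 + 19
  79 = 4*19 + 3
  19 = 6*3 + 1
  3 = 3*1
so gcd(5875, 414) = 1.

1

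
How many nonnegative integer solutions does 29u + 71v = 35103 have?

gcd(71, 29) = 1.
By Bézout, 29*(-22) + 71*(9) = 1.
One solution: (1, 494).
General: u = 1 + 71t, v = 494 - 29t.
u ≥ 0 ⇒ t ≥ 0; v ≥ 0 ⇒ t ≤ 17. So t ∈ [0, 17]: 18 solutions.

18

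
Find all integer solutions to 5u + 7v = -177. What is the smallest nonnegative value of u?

1

gcd(7, 5):
  7 = 1×5 + 2
  5 = 2×2 + 1
  2 = 2×1
so gcd(7, 5) = 1.
1 divides -177, so solutions exist.
Back-substitute for Bézout coefficients:
  1 = 5 - 2×2
  ... = 5×(3) + 7×(-2)
Scale by -177/1 = -177: (u₀, v₀) = (-531, 354).
General solution: u = -531 + 7t, v = 354 - 5t for integer t.
u ≥ 0: smallest is -531 mod 7 = 1 (at t = 76), with v = -26.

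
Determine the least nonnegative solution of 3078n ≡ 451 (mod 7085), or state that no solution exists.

5002

gcd(7085, 3078):
  7085 = 2*3078 + 929
  3078 = 3*929 + 291
  929 = 3*291 + 56
  291 = 5*56 + 11
  56 = 5*11 + 1
  11 = 11*1
so gcd(7085, 3078) = 1.
1 divides 451, so solutions exist.
Back-substitute for Bézout coefficients:
  1 = 56 - 5*11
  ... = 3078*(-633) + 7085*(275)
So 3078*(-633) ≡ 1 (mod 7085); multiply by 451: n ≡ -285483 (mod 7085).
Smallest nonnegative: n = -285483 mod 7085 = 5002.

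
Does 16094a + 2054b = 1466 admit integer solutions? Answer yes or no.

no

gcd(16094, 2054):
  16094 = 7·2054 + 1716
  2054 = 1·1716 + 338
  1716 = 5·338 + 26
  338 = 13·26
so gcd(16094, 2054) = 26.
26 does not divide 1466 (remainder 10), so no integer solutions.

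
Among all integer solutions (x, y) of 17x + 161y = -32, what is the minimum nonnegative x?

36

gcd(161, 17):
  161 = 9×17 + 8
  17 = 2×8 + 1
  8 = 8×1
so gcd(161, 17) = 1.
1 divides -32, so solutions exist.
Back-substitute for Bézout coefficients:
  1 = 17 - 2×8
  ... = 17×(19) + 161×(-2)
Scale by -32/1 = -32: (x₀, y₀) = (-608, 64).
General solution: x = -608 + 161t, y = 64 - 17t for integer t.
x ≥ 0: smallest is -608 mod 161 = 36 (at t = 4), with y = -4.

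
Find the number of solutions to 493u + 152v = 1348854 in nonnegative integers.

gcd(493, 152) = 1.
By Bézout, 493×(37) + 152×(-120) = 1.
One solution: (70, 8647).
General: u = 70 + 152t, v = 8647 - 493t.
u ≥ 0 ⇒ t ≥ 0; v ≥ 0 ⇒ t ≤ 17. So t ∈ [0, 17]: 18 solutions.

18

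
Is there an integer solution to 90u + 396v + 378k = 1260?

yes

gcd(396, 90) = 18.
gcd(18, 378) = 18.
18 divides 1260, so integer solutions exist.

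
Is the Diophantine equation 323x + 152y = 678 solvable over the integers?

no

gcd(323, 152) = 19  (323 = 2×152 + 19, 152 = 8×19).
19 does not divide 678 (remainder 13), so no integer solutions.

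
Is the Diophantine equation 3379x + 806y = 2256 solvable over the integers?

gcd(3379, 806):
  3379 = 4*806 + 155
  806 = 5*155 + 31
  155 = 5*31
so gcd(3379, 806) = 31.
31 does not divide 2256 (remainder 24), so no integer solutions.

no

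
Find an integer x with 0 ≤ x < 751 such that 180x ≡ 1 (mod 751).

gcd(751, 180) = 1  (751 = 4×180 + 31, 180 = 5×31 + 25, 31 = 1×25 + 6, 25 = 4×6 + 1, 6 = 6×1).
Back-substituting, 180×(121) + 751×(-29) = 1.
So 180×121 ≡ 1 (mod 751), and 121 mod 751 = 121.

121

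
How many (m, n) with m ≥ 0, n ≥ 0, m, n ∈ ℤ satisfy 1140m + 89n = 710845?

gcd(1140, 89) = 1  (1140 = 12×89 + 72, 89 = 1×72 + 17, 72 = 4×17 + 4, 17 = 4×4 + 1, 4 = 4×1).
Back-substituting, 1140×(-21) + 89×(269) = 1.
Scale by 710845: one solution is (-14927745, 191217305). Reduce m mod 89: (47, 7385).
General: m = 47 + 89t, n = 7385 - 1140t.
m ≥ 0 ⇒ t ≥ 0; n ≥ 0 ⇒ t ≤ 6. So t ∈ [0, 6]: 7 solutions.

7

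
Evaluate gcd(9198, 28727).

1

gcd(28727, 9198):
  28727 = 3×9198 + 1133
  9198 = 8×1133 + 134
  1133 = 8×134 + 61
  134 = 2×61 + 12
  61 = 5×12 + 1
  12 = 12×1
so gcd(28727, 9198) = 1.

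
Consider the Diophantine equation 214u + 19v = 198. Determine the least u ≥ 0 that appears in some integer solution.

gcd(214, 19):
  214 = 11×19 + 5
  19 = 3×5 + 4
  5 = 1×4 + 1
  4 = 4×1
so gcd(214, 19) = 1.
1 divides 198, so solutions exist.
Back-substitute for Bézout coefficients:
  1 = 5 - 1×4
  ... = 214×(4) + 19×(-45)
Scale by 198/1 = 198: (u₀, v₀) = (792, -8910).
General solution: u = 792 + 19t, v = -8910 - 214t for integer t.
u ≥ 0: smallest is 792 mod 19 = 13 (at t = -41), with v = -136.

13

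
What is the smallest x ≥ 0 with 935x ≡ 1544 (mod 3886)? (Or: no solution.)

3684

gcd(3886, 935) = 1  (3886 = 4·935 + 146, 935 = 6·146 + 59, 146 = 2·59 + 28, 59 = 2·28 + 3, 28 = 9·3 + 1, 3 = 3·1).
1 divides 1544, so solutions exist.
Back-substituting, 935·(-1251) + 3886·(301) = 1.
So 935·(-1251) ≡ 1 (mod 3886); multiply by 1544: x ≡ -1931544 (mod 3886).
Smallest nonnegative: x = -1931544 mod 3886 = 3684.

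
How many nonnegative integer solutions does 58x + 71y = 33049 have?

gcd(71, 58) = 1  (71 = 1×58 + 13, 58 = 4×13 + 6, 13 = 2×6 + 1, 6 = 6×1).
Back-substituting, 58×(-11) + 71×(9) = 1.
Scale by 33049: one solution is (-363539, 297441). Reduce x mod 71: (52, 423).
General: x = 52 + 71t, y = 423 - 58t.
x ≥ 0 ⇒ t ≥ 0; y ≥ 0 ⇒ t ≤ 7. So t ∈ [0, 7]: 8 solutions.

8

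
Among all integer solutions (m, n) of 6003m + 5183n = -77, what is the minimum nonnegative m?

gcd(6003, 5183) = 1.
1 divides -77, so solutions exist.
By Bézout, 6003×(335) + 5183×(-388) = 1.
Scale by -77/1 = -77: (m₀, n₀) = (-25795, 29876).
General solution: m = -25795 + 5183t, n = 29876 - 6003t for integer t.
m ≥ 0: smallest is -25795 mod 5183 = 120 (at t = 5), with n = -139.

120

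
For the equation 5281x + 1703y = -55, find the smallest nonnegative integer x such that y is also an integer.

gcd(5281, 1703) = 1.
1 divides -55, so solutions exist.
By Bézout, 5281×(802) + 1703×(-2487) = 1.
Scale by -55/1 = -55: (x₀, y₀) = (-44110, 136785).
General solution: x = -44110 + 1703t, y = 136785 - 5281t for integer t.
x ≥ 0: smallest is -44110 mod 1703 = 168 (at t = 26), with y = -521.

168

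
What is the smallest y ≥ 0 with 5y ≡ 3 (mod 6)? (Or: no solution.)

3

gcd(6, 5):
  6 = 1*5 + 1
  5 = 5*1
so gcd(6, 5) = 1.
1 divides 3, so solutions exist.
Back-substitute for Bézout coefficients:
  1 = 6 - 1*5
  ... = 5*(-1) + 6*(1)
So 5*(-1) ≡ 1 (mod 6); multiply by 3: y ≡ -3 (mod 6).
Smallest nonnegative: y = -3 mod 6 = 3.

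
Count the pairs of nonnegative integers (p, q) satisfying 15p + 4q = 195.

4

gcd(15, 4) = 1  (15 = 3*4 + 3, 4 = 1*3 + 1, 3 = 3*1).
Back-substituting, 15*(-1) + 4*(4) = 1.
Scale by 195: one solution is (-195, 780). Reduce p mod 4: (1, 45).
General: p = 1 + 4t, q = 45 - 15t.
p ≥ 0 ⇒ t ≥ 0; q ≥ 0 ⇒ t ≤ 3. So t ∈ [0, 3]: 4 solutions.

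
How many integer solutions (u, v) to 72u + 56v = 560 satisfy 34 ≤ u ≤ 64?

5

gcd(72, 56):
  72 = 1*56 + 16
  56 = 3*16 + 8
  16 = 2*8
so gcd(72, 56) = 8.
Back-substitute for Bézout coefficients:
  8 = 56 - 3*16
  ... = 72*(-3) + 56*(4)
Scale by 70: particular solution (-210, 280); reduce u mod 7: (0, 10).
General solution: u = 0 + 7t, v = 10 - 9t for integer t.
34 ≤ 0 + 7t ≤ 64 gives t ∈ [5, 9], which is 5 values.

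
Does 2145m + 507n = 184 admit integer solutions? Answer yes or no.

gcd(2145, 507):
  2145 = 4*507 + 117
  507 = 4*117 + 39
  117 = 3*39
so gcd(2145, 507) = 39.
39 does not divide 184 (remainder 28), so no integer solutions.

no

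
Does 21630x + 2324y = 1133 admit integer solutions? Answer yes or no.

no

gcd(21630, 2324) = 14.
14 does not divide 1133 (remainder 13), so no integer solutions.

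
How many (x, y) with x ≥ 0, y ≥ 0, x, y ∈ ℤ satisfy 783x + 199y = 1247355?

gcd(783, 199) = 1  (783 = 3·199 + 186, 199 = 1·186 + 13, 186 = 14·13 + 4, 13 = 3·4 + 1, 4 = 4·1).
Back-substituting, 783·(-46) + 199·(181) = 1.
Scale by 1247355: one solution is (-57378330, 225771255). Reduce x mod 199: (136, 5733).
General: x = 136 + 199t, y = 5733 - 783t.
x ≥ 0 ⇒ t ≥ 0; y ≥ 0 ⇒ t ≤ 7. So t ∈ [0, 7]: 8 solutions.

8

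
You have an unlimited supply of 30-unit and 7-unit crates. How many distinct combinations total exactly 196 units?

1

Need nonnegative integers with 30j + 7k = 196.
gcd(30, 7) = 1, and 30·(-3) + 7·(13) = 1.
So (j₀, k₀) = (-588, 2548); general j = -588 + 7t, k = 2548 - 30t.
j ≥ 0 ⇒ t ≥ 84; k ≥ 0 ⇒ t ≤ 84. That's 1 value of t.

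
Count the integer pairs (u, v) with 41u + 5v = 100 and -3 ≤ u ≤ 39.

8

gcd(41, 5):
  41 = 8*5 + 1
  5 = 5*1
so gcd(41, 5) = 1.
Back-substitute for Bézout coefficients:
  1 = 41 - 8*5
  ... = 41*(1) + 5*(-8)
Scale by 100: particular solution (100, -800); reduce u mod 5: (0, 20).
General solution: u = 0 + 5t, v = 20 - 41t for integer t.
-3 ≤ 0 + 5t ≤ 39 gives t ∈ [0, 7], which is 8 values.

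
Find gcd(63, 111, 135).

3

gcd(111, 63) = 3.
gcd(3, 135) = 3.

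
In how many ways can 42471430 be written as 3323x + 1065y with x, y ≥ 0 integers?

gcd(3323, 1065) = 1  (3323 = 3·1065 + 128, 1065 = 8·128 + 41, 128 = 3·41 + 5, 41 = 8·5 + 1, 5 = 5·1).
Back-substituting, 3323·(-208) + 1065·(649) = 1.
Scale by 42471430: one solution is (-8834057440, 27563958070). Reduce x mod 1065: (410, 38600).
General: x = 410 + 1065t, y = 38600 - 3323t.
x ≥ 0 ⇒ t ≥ 0; y ≥ 0 ⇒ t ≤ 11. So t ∈ [0, 11]: 12 solutions.

12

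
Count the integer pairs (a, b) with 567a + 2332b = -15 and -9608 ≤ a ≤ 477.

4

gcd(2332, 567) = 1  (2332 = 4*567 + 64, 567 = 8*64 + 55, 64 = 1*55 + 9, 55 = 6*9 + 1, 9 = 9*1).
Back-substituting, 567*(255) + 2332*(-62) = 1.
Scale by -15: particular solution (-3825, 930); reduce a mod 2332: (839, -204).
General solution: a = 839 + 2332t, b = -204 - 567t for integer t.
-9608 ≤ 839 + 2332t ≤ 477 gives t ∈ [-4, -1], which is 4 values.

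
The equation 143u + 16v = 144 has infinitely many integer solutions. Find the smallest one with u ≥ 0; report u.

0

gcd(143, 16):
  143 = 8*16 + 15
  16 = 1*15 + 1
  15 = 15*1
so gcd(143, 16) = 1.
1 divides 144, so solutions exist.
Back-substitute for Bézout coefficients:
  1 = 16 - 1*15
  ... = 143*(-1) + 16*(9)
Scale by 144/1 = 144: (u₀, v₀) = (-144, 1296).
General solution: u = -144 + 16t, v = 1296 - 143t for integer t.
u ≥ 0: smallest is -144 mod 16 = 0 (at t = 9), with v = 9.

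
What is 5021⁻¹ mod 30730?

gcd(30730, 5021) = 1.
By Bézout, 5021×(-7479) + 30730×(1222) = 1.
So 5021×-7479 ≡ 1 (mod 30730), and -7479 mod 30730 = 23251.

23251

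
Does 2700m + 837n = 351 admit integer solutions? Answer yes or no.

yes

gcd(2700, 837) = 27  (2700 = 3×837 + 189, 837 = 4×189 + 81, 189 = 2×81 + 27, 81 = 3×27).
27 divides 351, so integer solutions exist.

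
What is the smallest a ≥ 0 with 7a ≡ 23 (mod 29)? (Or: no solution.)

24

gcd(29, 7):
  29 = 4*7 + 1
  7 = 7*1
so gcd(29, 7) = 1.
1 divides 23, so solutions exist.
Back-substitute for Bézout coefficients:
  1 = 29 - 4*7
  ... = 7*(-4) + 29*(1)
So 7*(-4) ≡ 1 (mod 29); multiply by 23: a ≡ -92 (mod 29).
Smallest nonnegative: a = -92 mod 29 = 24.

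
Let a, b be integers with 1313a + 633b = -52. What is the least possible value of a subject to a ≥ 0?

376

gcd(1313, 633) = 1  (1313 = 2·633 + 47, 633 = 13·47 + 22, 47 = 2·22 + 3, 22 = 7·3 + 1, 3 = 3·1).
1 divides -52, so solutions exist.
Back-substituting, 1313·(-202) + 633·(419) = 1.
Scale by -52/1 = -52: (a₀, b₀) = (10504, -21788).
General solution: a = 10504 + 633t, b = -21788 - 1313t for integer t.
a ≥ 0: smallest is 10504 mod 633 = 376 (at t = -16), with b = -780.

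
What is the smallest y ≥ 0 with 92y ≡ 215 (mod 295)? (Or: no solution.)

230

gcd(295, 92):
  295 = 3×92 + 19
  92 = 4×19 + 16
  19 = 1×16 + 3
  16 = 5×3 + 1
  3 = 3×1
so gcd(295, 92) = 1.
1 divides 215, so solutions exist.
Back-substitute for Bézout coefficients:
  1 = 16 - 5×3
  ... = 92×(93) + 295×(-29)
So 92×(93) ≡ 1 (mod 295); multiply by 215: y ≡ 19995 (mod 295).
Smallest nonnegative: y = 19995 mod 295 = 230.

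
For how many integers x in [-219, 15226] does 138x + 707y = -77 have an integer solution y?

gcd(707, 138):
  707 = 5×138 + 17
  138 = 8×17 + 2
  17 = 8×2 + 1
  2 = 2×1
so gcd(707, 138) = 1.
Back-substitute for Bézout coefficients:
  1 = 17 - 8×2
  ... = 138×(-333) + 707×(65)
Scale by -77: particular solution (25641, -5005); reduce x mod 707: (189, -37).
General solution: x = 189 + 707t, y = -37 - 138t for integer t.
-219 ≤ 189 + 707t ≤ 15226 gives t ∈ [0, 21], which is 22 values.

22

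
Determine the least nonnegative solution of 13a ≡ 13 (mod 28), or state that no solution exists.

gcd(28, 13):
  28 = 2·13 + 2
  13 = 6·2 + 1
  2 = 2·1
so gcd(28, 13) = 1.
1 divides 13, so solutions exist.
Back-substitute for Bézout coefficients:
  1 = 13 - 6·2
  ... = 13·(13) + 28·(-6)
So 13·(13) ≡ 1 (mod 28); multiply by 13: a ≡ 169 (mod 28).
Smallest nonnegative: a = 169 mod 28 = 1.

1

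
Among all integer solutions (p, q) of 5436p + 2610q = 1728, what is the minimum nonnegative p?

8

gcd(5436, 2610):
  5436 = 2*2610 + 216
  2610 = 12*216 + 18
  216 = 12*18
so gcd(5436, 2610) = 18.
18 divides 1728, so solutions exist.
Back-substitute for Bézout coefficients:
  18 = 2610 - 12*216
  ... = 5436*(-12) + 2610*(25)
Scale by 1728/18 = 96: (p₀, q₀) = (-1152, 2400).
General solution: p = -1152 + 145t, q = 2400 - 302t for integer t.
p ≥ 0: smallest is -1152 mod 145 = 8 (at t = 8), with q = -16.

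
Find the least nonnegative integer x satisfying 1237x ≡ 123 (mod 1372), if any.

gcd(1372, 1237) = 1.
1 divides 123, so solutions exist.
By Bézout, 1237×(437) + 1372×(-394) = 1.
So 1237×(437) ≡ 1 (mod 1372); multiply by 123: x ≡ 53751 (mod 1372).
Smallest nonnegative: x = 53751 mod 1372 = 243.

243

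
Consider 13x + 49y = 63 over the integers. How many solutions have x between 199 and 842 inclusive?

13

gcd(49, 13) = 1.
By Bézout, 13×(-15) + 49×(4) = 1.
Particular solution: (35, -8).
General solution: x = 35 + 49t, y = -8 - 13t for integer t.
199 ≤ 35 + 49t ≤ 842 gives t ∈ [4, 16], which is 13 values.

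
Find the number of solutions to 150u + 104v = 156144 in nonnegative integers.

20

gcd(150, 104) = 2.
By Bézout, 150*(-9) + 104*(13) = 2.
One solution: (28, 1461).
General: u = 28 + 52t, v = 1461 - 75t.
u ≥ 0 ⇒ t ≥ 0; v ≥ 0 ⇒ t ≤ 19. So t ∈ [0, 19]: 20 solutions.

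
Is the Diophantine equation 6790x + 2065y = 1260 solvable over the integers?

yes

gcd(6790, 2065):
  6790 = 3*2065 + 595
  2065 = 3*595 + 280
  595 = 2*280 + 35
  280 = 8*35
so gcd(6790, 2065) = 35.
35 divides 1260, so integer solutions exist.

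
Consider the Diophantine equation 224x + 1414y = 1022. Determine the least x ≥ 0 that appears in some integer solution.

74

gcd(1414, 224):
  1414 = 6×224 + 70
  224 = 3×70 + 14
  70 = 5×14
so gcd(1414, 224) = 14.
14 divides 1022, so solutions exist.
Back-substitute for Bézout coefficients:
  14 = 224 - 3×70
  ... = 224×(19) + 1414×(-3)
Scale by 1022/14 = 73: (x₀, y₀) = (1387, -219).
General solution: x = 1387 + 101t, y = -219 - 16t for integer t.
x ≥ 0: smallest is 1387 mod 101 = 74 (at t = -13), with y = -11.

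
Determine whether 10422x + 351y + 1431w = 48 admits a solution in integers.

no

gcd(10422, 351) = 27  (10422 = 29*351 + 243, 351 = 1*243 + 108, 243 = 2*108 + 27, 108 = 4*27).
gcd(27, 1431) = 27.
27 does not divide 48 (remainder 21), so no integer solutions.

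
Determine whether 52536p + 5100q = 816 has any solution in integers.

gcd(52536, 5100) = 12  (52536 = 10*5100 + 1536, 5100 = 3*1536 + 492, 1536 = 3*492 + 60, 492 = 8*60 + 12, 60 = 5*12).
12 divides 816, so integer solutions exist.

yes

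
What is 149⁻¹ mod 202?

gcd(202, 149) = 1  (202 = 1*149 + 53, 149 = 2*53 + 43, 53 = 1*43 + 10, 43 = 4*10 + 3, 10 = 3*3 + 1, 3 = 3*1).
Back-substituting, 149*(-61) + 202*(45) = 1.
So 149*-61 ≡ 1 (mod 202), and -61 mod 202 = 141.

141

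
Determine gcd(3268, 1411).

gcd(3268, 1411):
  3268 = 2*1411 + 446
  1411 = 3*446 + 73
  446 = 6*73 + 8
  73 = 9*8 + 1
  8 = 8*1
so gcd(3268, 1411) = 1.

1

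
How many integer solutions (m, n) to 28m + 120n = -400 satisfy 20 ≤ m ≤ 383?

gcd(120, 28) = 4  (120 = 4×28 + 8, 28 = 3×8 + 4, 8 = 2×4).
Back-substituting, 28×(13) + 120×(-3) = 4.
Scale by -100: particular solution (-1300, 300); reduce m mod 30: (20, -8).
General solution: m = 20 + 30t, n = -8 - 7t for integer t.
20 ≤ 20 + 30t ≤ 383 gives t ∈ [0, 12], which is 13 values.

13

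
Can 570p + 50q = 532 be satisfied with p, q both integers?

no

gcd(570, 50) = 10  (570 = 11·50 + 20, 50 = 2·20 + 10, 20 = 2·10).
10 does not divide 532 (remainder 2), so no integer solutions.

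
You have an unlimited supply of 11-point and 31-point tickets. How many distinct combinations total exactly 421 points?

Need nonnegative integers with 11j + 31k = 421.
gcd(11, 31) = 1, and 11·(-14) + 31·(5) = 1.
So (j₀, k₀) = (-5894, 2105); general j = -5894 + 31t, k = 2105 - 11t.
j ≥ 0 ⇒ t ≥ 191; k ≥ 0 ⇒ t ≤ 191. That's 1 value of t.

1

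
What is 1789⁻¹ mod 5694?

2995

gcd(5694, 1789) = 1  (5694 = 3*1789 + 327, 1789 = 5*327 + 154, 327 = 2*154 + 19, 154 = 8*19 + 2, 19 = 9*2 + 1, 2 = 2*1).
Back-substituting, 1789*(-2699) + 5694*(848) = 1.
So 1789*-2699 ≡ 1 (mod 5694), and -2699 mod 5694 = 2995.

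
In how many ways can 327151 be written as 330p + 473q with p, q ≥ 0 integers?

23

gcd(473, 330) = 11  (473 = 1*330 + 143, 330 = 2*143 + 44, 143 = 3*44 + 11, 44 = 4*11).
Back-substituting, 330*(-10) + 473*(7) = 11.
Scale by 29741: one solution is (-297410, 208187). Reduce p mod 43: (21, 677).
General: p = 21 + 43t, q = 677 - 30t.
p ≥ 0 ⇒ t ≥ 0; q ≥ 0 ⇒ t ≤ 22. So t ∈ [0, 22]: 23 solutions.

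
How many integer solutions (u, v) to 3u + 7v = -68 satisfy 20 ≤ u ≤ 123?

15

gcd(7, 3) = 1  (7 = 2*3 + 1, 3 = 3*1).
Back-substituting, 3*(-2) + 7*(1) = 1.
Scale by -68: particular solution (136, -68); reduce u mod 7: (3, -11).
General solution: u = 3 + 7t, v = -11 - 3t for integer t.
20 ≤ 3 + 7t ≤ 123 gives t ∈ [3, 17], which is 15 values.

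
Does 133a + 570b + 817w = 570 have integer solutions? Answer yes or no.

yes

gcd(570, 133):
  570 = 4×133 + 38
  133 = 3×38 + 19
  38 = 2×19
so gcd(570, 133) = 19.
gcd(19, 817) = 19.
19 divides 570, so integer solutions exist.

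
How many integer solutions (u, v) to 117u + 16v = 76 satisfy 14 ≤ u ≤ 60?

3

gcd(117, 16):
  117 = 7*16 + 5
  16 = 3*5 + 1
  5 = 5*1
so gcd(117, 16) = 1.
Back-substitute for Bézout coefficients:
  1 = 16 - 3*5
  ... = 117*(-3) + 16*(22)
Scale by 76: particular solution (-228, 1672); reduce u mod 16: (12, -83).
General solution: u = 12 + 16t, v = -83 - 117t for integer t.
14 ≤ 12 + 16t ≤ 60 gives t ∈ [1, 3], which is 3 values.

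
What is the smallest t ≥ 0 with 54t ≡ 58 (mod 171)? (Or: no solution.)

no solution

gcd(171, 54) = 9  (171 = 3*54 + 9, 54 = 6*9).
9 does not divide 58, so the congruence has no solution.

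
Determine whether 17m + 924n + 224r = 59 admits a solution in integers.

gcd(924, 17):
  924 = 54·17 + 6
  17 = 2·6 + 5
  6 = 1·5 + 1
  5 = 5·1
so gcd(924, 17) = 1.
gcd(1, 224) = 1.
1 divides 59, so integer solutions exist.

yes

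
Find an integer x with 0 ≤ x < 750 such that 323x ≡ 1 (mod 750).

137

gcd(750, 323):
  750 = 2×323 + 104
  323 = 3×104 + 11
  104 = 9×11 + 5
  11 = 2×5 + 1
  5 = 5×1
so gcd(750, 323) = 1.
Back-substitute for Bézout coefficients:
  1 = 11 - 2×5
  ... = 323×(137) + 750×(-59)
So 323×137 ≡ 1 (mod 750), and 137 mod 750 = 137.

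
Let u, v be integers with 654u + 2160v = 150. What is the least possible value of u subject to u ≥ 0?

205

gcd(2160, 654) = 6  (2160 = 3×654 + 198, 654 = 3×198 + 60, 198 = 3×60 + 18, 60 = 3×18 + 6, 18 = 3×6).
6 divides 150, so solutions exist.
Back-substituting, 654×(109) + 2160×(-33) = 6.
Scale by 150/6 = 25: (u₀, v₀) = (2725, -825).
General solution: u = 2725 + 360t, v = -825 - 109t for integer t.
u ≥ 0: smallest is 2725 mod 360 = 205 (at t = -7), with v = -62.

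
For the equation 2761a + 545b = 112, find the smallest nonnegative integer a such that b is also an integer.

427

gcd(2761, 545) = 1.
1 divides 112, so solutions exist.
By Bézout, 2761*(106) + 545*(-537) = 1.
Scale by 112/1 = 112: (a₀, b₀) = (11872, -60144).
General solution: a = 11872 + 545t, b = -60144 - 2761t for integer t.
a ≥ 0: smallest is 11872 mod 545 = 427 (at t = -21), with b = -2163.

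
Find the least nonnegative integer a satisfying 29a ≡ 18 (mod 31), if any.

22

gcd(31, 29):
  31 = 1×29 + 2
  29 = 14×2 + 1
  2 = 2×1
so gcd(31, 29) = 1.
1 divides 18, so solutions exist.
Back-substitute for Bézout coefficients:
  1 = 29 - 14×2
  ... = 29×(15) + 31×(-14)
So 29×(15) ≡ 1 (mod 31); multiply by 18: a ≡ 270 (mod 31).
Smallest nonnegative: a = 270 mod 31 = 22.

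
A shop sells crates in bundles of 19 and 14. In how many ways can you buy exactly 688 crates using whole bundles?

Need nonnegative integers with 19j + 14k = 688.
gcd(19, 14) = 1, and 19·(3) + 14·(-4) = 1.
So (j₀, k₀) = (2064, -2752); general j = 2064 + 14t, k = -2752 - 19t.
j ≥ 0 ⇒ t ≥ -147; k ≥ 0 ⇒ t ≤ -145. That's 3 values of t.

3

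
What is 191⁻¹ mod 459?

149

gcd(459, 191) = 1  (459 = 2*191 + 77, 191 = 2*77 + 37, 77 = 2*37 + 3, 37 = 12*3 + 1, 3 = 3*1).
Back-substituting, 191*(149) + 459*(-62) = 1.
So 191*149 ≡ 1 (mod 459), and 149 mod 459 = 149.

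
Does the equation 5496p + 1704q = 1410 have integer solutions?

gcd(5496, 1704) = 24.
24 does not divide 1410 (remainder 18), so no integer solutions.

no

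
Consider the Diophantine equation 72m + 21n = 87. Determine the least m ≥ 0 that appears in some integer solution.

gcd(72, 21) = 3  (72 = 3·21 + 9, 21 = 2·9 + 3, 9 = 3·3).
3 divides 87, so solutions exist.
Back-substituting, 72·(-2) + 21·(7) = 3.
Scale by 87/3 = 29: (m₀, n₀) = (-58, 203).
General solution: m = -58 + 7t, n = 203 - 24t for integer t.
m ≥ 0: smallest is -58 mod 7 = 5 (at t = 9), with n = -13.

5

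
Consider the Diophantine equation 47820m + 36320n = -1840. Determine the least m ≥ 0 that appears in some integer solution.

1380

gcd(47820, 36320):
  47820 = 1×36320 + 11500
  36320 = 3×11500 + 1820
  11500 = 6×1820 + 580
  1820 = 3×580 + 80
  580 = 7×80 + 20
  80 = 4×20
so gcd(47820, 36320) = 20.
20 divides -1840, so solutions exist.
Back-substitute for Bézout coefficients:
  20 = 580 - 7×80
  ... = 47820×(439) + 36320×(-578)
Scale by -1840/20 = -92: (m₀, n₀) = (-40388, 53176).
General solution: m = -40388 + 1816t, n = 53176 - 2391t for integer t.
m ≥ 0: smallest is -40388 mod 1816 = 1380 (at t = 23), with n = -1817.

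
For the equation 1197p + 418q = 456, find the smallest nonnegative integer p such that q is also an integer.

gcd(1197, 418) = 19.
19 divides 456, so solutions exist.
By Bézout, 1197·(7) + 418·(-20) = 19.
Scale by 456/19 = 24: (p₀, q₀) = (168, -480).
General solution: p = 168 + 22t, q = -480 - 63t for integer t.
p ≥ 0: smallest is 168 mod 22 = 14 (at t = -7), with q = -39.

14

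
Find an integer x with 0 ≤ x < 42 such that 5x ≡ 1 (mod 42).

gcd(42, 5):
  42 = 8*5 + 2
  5 = 2*2 + 1
  2 = 2*1
so gcd(42, 5) = 1.
Back-substitute for Bézout coefficients:
  1 = 5 - 2*2
  ... = 5*(17) + 42*(-2)
So 5*17 ≡ 1 (mod 42), and 17 mod 42 = 17.

17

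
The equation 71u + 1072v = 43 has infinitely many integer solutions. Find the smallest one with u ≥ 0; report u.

61

gcd(1072, 71) = 1  (1072 = 15*71 + 7, 71 = 10*7 + 1, 7 = 7*1).
1 divides 43, so solutions exist.
Back-substituting, 71*(151) + 1072*(-10) = 1.
Scale by 43/1 = 43: (u₀, v₀) = (6493, -430).
General solution: u = 6493 + 1072t, v = -430 - 71t for integer t.
u ≥ 0: smallest is 6493 mod 1072 = 61 (at t = -6), with v = -4.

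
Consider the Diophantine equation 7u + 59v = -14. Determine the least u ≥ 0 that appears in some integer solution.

57

gcd(59, 7) = 1.
1 divides -14, so solutions exist.
By Bézout, 7×(17) + 59×(-2) = 1.
Scale by -14/1 = -14: (u₀, v₀) = (-238, 28).
General solution: u = -238 + 59t, v = 28 - 7t for integer t.
u ≥ 0: smallest is -238 mod 59 = 57 (at t = 5), with v = -7.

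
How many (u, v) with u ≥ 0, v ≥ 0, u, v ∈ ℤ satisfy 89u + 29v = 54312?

21

gcd(89, 29) = 1  (89 = 3*29 + 2, 29 = 14*2 + 1, 2 = 2*1).
Back-substituting, 89*(-14) + 29*(43) = 1.
Scale by 54312: one solution is (-760368, 2335416). Reduce u mod 29: (12, 1836).
General: u = 12 + 29t, v = 1836 - 89t.
u ≥ 0 ⇒ t ≥ 0; v ≥ 0 ⇒ t ≤ 20. So t ∈ [0, 20]: 21 solutions.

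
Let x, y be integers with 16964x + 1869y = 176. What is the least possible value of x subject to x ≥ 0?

145

gcd(16964, 1869):
  16964 = 9*1869 + 143
  1869 = 13*143 + 10
  143 = 14*10 + 3
  10 = 3*3 + 1
  3 = 3*1
so gcd(16964, 1869) = 1.
1 divides 176, so solutions exist.
Back-substitute for Bézout coefficients:
  1 = 10 - 3*3
  ... = 16964*(-562) + 1869*(5101)
Scale by 176/1 = 176: (x₀, y₀) = (-98912, 897776).
General solution: x = -98912 + 1869t, y = 897776 - 16964t for integer t.
x ≥ 0: smallest is -98912 mod 1869 = 145 (at t = 53), with y = -1316.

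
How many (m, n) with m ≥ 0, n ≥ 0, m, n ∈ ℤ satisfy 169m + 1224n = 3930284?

19

gcd(1224, 169) = 1.
By Bézout, 169*(-239) + 1224*(33) = 1.
One solution: (116, 3195).
General: m = 116 + 1224t, n = 3195 - 169t.
m ≥ 0 ⇒ t ≥ 0; n ≥ 0 ⇒ t ≤ 18. So t ∈ [0, 18]: 19 solutions.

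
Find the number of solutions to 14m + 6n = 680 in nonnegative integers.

gcd(14, 6):
  14 = 2×6 + 2
  6 = 3×2
so gcd(14, 6) = 2.
Back-substitute for Bézout coefficients:
  2 = 14 - 2×6
  ... = 14×(1) + 6×(-2)
Scale by 340: one solution is (340, -680). Reduce m mod 3: (1, 111).
General: m = 1 + 3t, n = 111 - 7t.
m ≥ 0 ⇒ t ≥ 0; n ≥ 0 ⇒ t ≤ 15. So t ∈ [0, 15]: 16 solutions.

16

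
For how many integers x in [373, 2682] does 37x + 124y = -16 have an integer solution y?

18

gcd(124, 37) = 1  (124 = 3*37 + 13, 37 = 2*13 + 11, 13 = 1*11 + 2, 11 = 5*2 + 1, 2 = 2*1).
Back-substituting, 37*(57) + 124*(-17) = 1.
Scale by -16: particular solution (-912, 272); reduce x mod 124: (80, -24).
General solution: x = 80 + 124t, y = -24 - 37t for integer t.
373 ≤ 80 + 124t ≤ 2682 gives t ∈ [3, 20], which is 18 values.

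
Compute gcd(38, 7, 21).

gcd(38, 7) = 1.
gcd(1, 21) = 1.

1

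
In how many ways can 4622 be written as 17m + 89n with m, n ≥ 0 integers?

3

gcd(89, 17):
  89 = 5·17 + 4
  17 = 4·4 + 1
  4 = 4·1
so gcd(89, 17) = 1.
Back-substitute for Bézout coefficients:
  1 = 17 - 4·4
  ... = 17·(21) + 89·(-4)
Scale by 4622: one solution is (97062, -18488). Reduce m mod 89: (52, 42).
General: m = 52 + 89t, n = 42 - 17t.
m ≥ 0 ⇒ t ≥ 0; n ≥ 0 ⇒ t ≤ 2. So t ∈ [0, 2]: 3 solutions.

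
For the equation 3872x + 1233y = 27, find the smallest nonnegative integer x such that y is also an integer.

gcd(3872, 1233):
  3872 = 3*1233 + 173
  1233 = 7*173 + 22
  173 = 7*22 + 19
  22 = 1*19 + 3
  19 = 6*3 + 1
  3 = 3*1
so gcd(3872, 1233) = 1.
1 divides 27, so solutions exist.
Back-substitute for Bézout coefficients:
  1 = 19 - 6*3
  ... = 3872*(392) + 1233*(-1231)
Scale by 27/1 = 27: (x₀, y₀) = (10584, -33237).
General solution: x = 10584 + 1233t, y = -33237 - 3872t for integer t.
x ≥ 0: smallest is 10584 mod 1233 = 720 (at t = -8), with y = -2261.

720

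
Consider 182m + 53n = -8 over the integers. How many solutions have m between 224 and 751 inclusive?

gcd(182, 53) = 1.
By Bézout, 182*(-23) + 53*(79) = 1.
Particular solution: (25, -86).
General solution: m = 25 + 53t, n = -86 - 182t for integer t.
224 ≤ 25 + 53t ≤ 751 gives t ∈ [4, 13], which is 10 values.

10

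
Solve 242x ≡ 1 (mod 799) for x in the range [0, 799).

gcd(799, 242) = 1  (799 = 3*242 + 73, 242 = 3*73 + 23, 73 = 3*23 + 4, 23 = 5*4 + 3, 4 = 1*3 + 1, 3 = 3*1).
Back-substituting, 242*(-208) + 799*(63) = 1.
So 242*-208 ≡ 1 (mod 799), and -208 mod 799 = 591.

591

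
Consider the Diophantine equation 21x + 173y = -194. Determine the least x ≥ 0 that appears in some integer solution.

gcd(173, 21):
  173 = 8×21 + 5
  21 = 4×5 + 1
  5 = 5×1
so gcd(173, 21) = 1.
1 divides -194, so solutions exist.
Back-substitute for Bézout coefficients:
  1 = 21 - 4×5
  ... = 21×(33) + 173×(-4)
Scale by -194/1 = -194: (x₀, y₀) = (-6402, 776).
General solution: x = -6402 + 173t, y = 776 - 21t for integer t.
x ≥ 0: smallest is -6402 mod 173 = 172 (at t = 38), with y = -22.

172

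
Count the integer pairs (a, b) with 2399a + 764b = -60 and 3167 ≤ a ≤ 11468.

gcd(2399, 764):
  2399 = 3·764 + 107
  764 = 7·107 + 15
  107 = 7·15 + 2
  15 = 7·2 + 1
  2 = 2·1
so gcd(2399, 764) = 1.
Back-substitute for Bézout coefficients:
  1 = 15 - 7·2
  ... = 2399·(-357) + 764·(1121)
Scale by -60: particular solution (21420, -67260); reduce a mod 764: (28, -88).
General solution: a = 28 + 764t, b = -88 - 2399t for integer t.
3167 ≤ 28 + 764t ≤ 11468 gives t ∈ [5, 14], which is 10 values.

10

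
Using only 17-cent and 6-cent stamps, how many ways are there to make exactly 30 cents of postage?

1

Need nonnegative integers with 17j + 6k = 30.
gcd(17, 6) = 1, and 17·(-1) + 6·(3) = 1.
So (j₀, k₀) = (-30, 90); general j = -30 + 6t, k = 90 - 17t.
j ≥ 0 ⇒ t ≥ 5; k ≥ 0 ⇒ t ≤ 5. That's 1 value of t.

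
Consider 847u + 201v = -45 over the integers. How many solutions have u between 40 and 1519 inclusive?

7

gcd(847, 201) = 1  (847 = 4·201 + 43, 201 = 4·43 + 29, 43 = 1·29 + 14, 29 = 2·14 + 1, 14 = 14·1).
Back-substituting, 847·(-14) + 201·(59) = 1.
Scale by -45: particular solution (630, -2655); reduce u mod 201: (27, -114).
General solution: u = 27 + 201t, v = -114 - 847t for integer t.
40 ≤ 27 + 201t ≤ 1519 gives t ∈ [1, 7], which is 7 values.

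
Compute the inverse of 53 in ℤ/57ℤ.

14

gcd(57, 53) = 1.
By Bézout, 53×(14) + 57×(-13) = 1.
So 53×14 ≡ 1 (mod 57), and 14 mod 57 = 14.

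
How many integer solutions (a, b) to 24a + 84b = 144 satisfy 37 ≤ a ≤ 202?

24

gcd(84, 24):
  84 = 3·24 + 12
  24 = 2·12
so gcd(84, 24) = 12.
Back-substitute for Bézout coefficients:
  12 = 84 - 3·24
  ... = 24·(-3) + 84·(1)
Scale by 12: particular solution (-36, 12); reduce a mod 7: (6, 0).
General solution: a = 6 + 7t, b = 0 - 2t for integer t.
37 ≤ 6 + 7t ≤ 202 gives t ∈ [5, 28], which is 24 values.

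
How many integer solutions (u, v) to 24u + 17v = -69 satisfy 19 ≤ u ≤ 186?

10

gcd(24, 17) = 1.
By Bézout, 24*(5) + 17*(-7) = 1.
Particular solution: (12, -21).
General solution: u = 12 + 17t, v = -21 - 24t for integer t.
19 ≤ 12 + 17t ≤ 186 gives t ∈ [1, 10], which is 10 values.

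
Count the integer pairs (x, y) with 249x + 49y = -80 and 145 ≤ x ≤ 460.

gcd(249, 49) = 1  (249 = 5·49 + 4, 49 = 12·4 + 1, 4 = 4·1).
Back-substituting, 249·(-12) + 49·(61) = 1.
Scale by -80: particular solution (960, -4880); reduce x mod 49: (29, -149).
General solution: x = 29 + 49t, y = -149 - 249t for integer t.
145 ≤ 29 + 49t ≤ 460 gives t ∈ [3, 8], which is 6 values.

6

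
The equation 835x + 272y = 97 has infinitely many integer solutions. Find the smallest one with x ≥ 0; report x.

gcd(835, 272) = 1  (835 = 3·272 + 19, 272 = 14·19 + 6, 19 = 3·6 + 1, 6 = 6·1).
1 divides 97, so solutions exist.
Back-substituting, 835·(43) + 272·(-132) = 1.
Scale by 97/1 = 97: (x₀, y₀) = (4171, -12804).
General solution: x = 4171 + 272t, y = -12804 - 835t for integer t.
x ≥ 0: smallest is 4171 mod 272 = 91 (at t = -15), with y = -279.

91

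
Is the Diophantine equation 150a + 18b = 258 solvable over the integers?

yes

gcd(150, 18) = 6  (150 = 8·18 + 6, 18 = 3·6).
6 divides 258, so integer solutions exist.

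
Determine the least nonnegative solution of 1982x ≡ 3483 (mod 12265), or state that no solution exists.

gcd(12265, 1982) = 1  (12265 = 6×1982 + 373, 1982 = 5×373 + 117, 373 = 3×117 + 22, 117 = 5×22 + 7, 22 = 3×7 + 1, 7 = 7×1).
1 divides 3483, so solutions exist.
Back-substituting, 1982×(-1677) + 12265×(271) = 1.
So 1982×(-1677) ≡ 1 (mod 12265); multiply by 3483: x ≡ -5840991 (mod 12265).
Smallest nonnegative: x = -5840991 mod 12265 = 9414.

9414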